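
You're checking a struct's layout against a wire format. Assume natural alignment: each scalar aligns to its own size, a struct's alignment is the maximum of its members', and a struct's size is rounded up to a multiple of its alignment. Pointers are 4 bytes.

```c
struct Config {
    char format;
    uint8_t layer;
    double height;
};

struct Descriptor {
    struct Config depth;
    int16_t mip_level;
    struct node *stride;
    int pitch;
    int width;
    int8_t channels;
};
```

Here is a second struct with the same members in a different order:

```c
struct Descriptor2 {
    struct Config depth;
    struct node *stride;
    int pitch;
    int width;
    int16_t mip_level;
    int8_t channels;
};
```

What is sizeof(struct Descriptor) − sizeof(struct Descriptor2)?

Config: 0..1  format  (1B, 1-aligned); 1..2  layer  (1B, 1-aligned); 2..8  -- padding (6B); 8..16  height  (8B, 8-aligned); sizeof = 16, alignof = 8
0..16  depth  (16B, 8-aligned)
16..18  mip_level  (2B, 2-aligned)
18..20  -- padding (2B)
20..24  stride  (4B, 4-aligned)
24..28  pitch  (4B, 4-aligned)
28..32  width  (4B, 4-aligned)
32..33  channels  (1B, 1-aligned)
33..40  -- tail padding (7B)
sizeof = 40, alignof = 8
— Descriptor2 —
0..16  depth  (16B, 8-aligned)
16..20  stride  (4B, 4-aligned)
20..24  pitch  (4B, 4-aligned)
24..28  width  (4B, 4-aligned)
28..30  mip_level  (2B, 2-aligned)
30..31  channels  (1B, 1-aligned)
31..32  -- tail padding (1B)
sizeof = 32, alignof = 8
40 − 32 = 8

8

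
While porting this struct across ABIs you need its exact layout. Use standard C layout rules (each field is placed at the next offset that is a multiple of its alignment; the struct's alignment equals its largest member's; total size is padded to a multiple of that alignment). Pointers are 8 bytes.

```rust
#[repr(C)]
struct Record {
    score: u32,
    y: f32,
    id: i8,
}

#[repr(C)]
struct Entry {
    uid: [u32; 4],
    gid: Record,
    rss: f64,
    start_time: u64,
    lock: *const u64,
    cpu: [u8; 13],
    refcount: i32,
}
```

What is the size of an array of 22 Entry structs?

1760

Record: score at 0 (size 4, align 4) → ends 4; y at 4 (size 4, align 4) → ends 8; id at 8 (size 1, align 1) → ends 9; tail pad 3 to reach multiple of 4; total 12 bytes, alignment 4
uid at 0 (size 16, align 4) → ends 16
gid at 16 (size 12, align 4) → ends 28
pad 4 to align 8 for rss
rss at 32 (size 8, align 8) → ends 40
start_time at 40 (size 8, align 8) → ends 48
lock at 48 (size 8, align 8) → ends 56
cpu at 56 (size 13, align 1) → ends 69
pad 3 to align 4 for refcount
refcount at 72 (size 4, align 4) → ends 76
tail pad 4 to reach multiple of 8
total 80 bytes, alignment 8
array of 22: 22 × 80 = 1760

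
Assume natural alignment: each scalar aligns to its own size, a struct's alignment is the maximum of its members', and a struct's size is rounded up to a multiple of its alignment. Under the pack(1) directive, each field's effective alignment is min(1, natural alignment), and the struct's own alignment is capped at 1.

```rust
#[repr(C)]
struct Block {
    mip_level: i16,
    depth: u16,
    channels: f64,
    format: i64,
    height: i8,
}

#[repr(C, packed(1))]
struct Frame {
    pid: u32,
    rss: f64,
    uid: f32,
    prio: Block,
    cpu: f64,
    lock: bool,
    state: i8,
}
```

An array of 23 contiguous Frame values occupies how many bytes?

1334

Block: @0: mip_level [2B, align 2] → 2; @2: depth [2B, align 2] → 4; +4 pad (align 8); @8: channels [8B, align 8] → 16; @16: format [8B, align 8] → 24; @24: height [1B, align 1] → 25; +7 tail pad (align 8); size 32, align 8
@0: pid [4B, align 1] → 4
@4: rss [8B, align 1] → 12
@12: uid [4B, align 1] → 16
@16: prio [32B, align 1] → 48
@48: cpu [8B, align 1] → 56
@56: lock [1B, align 1] → 57
@57: state [1B, align 1] → 58
size 58, align 1
array of 23: 23 × 58 = 1334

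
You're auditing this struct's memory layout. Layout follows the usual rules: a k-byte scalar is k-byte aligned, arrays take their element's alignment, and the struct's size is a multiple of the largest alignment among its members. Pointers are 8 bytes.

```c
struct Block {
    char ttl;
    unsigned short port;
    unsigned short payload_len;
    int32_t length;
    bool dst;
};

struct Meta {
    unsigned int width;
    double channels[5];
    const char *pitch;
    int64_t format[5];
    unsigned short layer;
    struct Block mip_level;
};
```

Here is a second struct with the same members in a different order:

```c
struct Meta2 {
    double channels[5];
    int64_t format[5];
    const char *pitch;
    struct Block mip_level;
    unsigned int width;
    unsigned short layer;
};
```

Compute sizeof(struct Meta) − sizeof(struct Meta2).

8

Block: 0..1  ttl  (1B, 1-aligned); 1..2  -- padding (1B); 2..4  port  (2B, 2-aligned); 4..6  payload_len  (2B, 2-aligned); 6..8  -- padding (2B); 8..12  length  (4B, 4-aligned); 12..13  dst  (1B, 1-aligned); 13..16  -- tail padding (3B); sizeof = 16, alignof = 4
0..4  width  (4B, 4-aligned)
4..8  -- padding (4B)
8..48  channels  (40B, 8-aligned)
48..56  pitch  (8B, 8-aligned)
56..96  format  (40B, 8-aligned)
96..98  layer  (2B, 2-aligned)
98..100  -- padding (2B)
100..116  mip_level  (16B, 4-aligned)
116..120  -- tail padding (4B)
sizeof = 120, alignof = 8
— Meta2 —
0..40  channels  (40B, 8-aligned)
40..80  format  (40B, 8-aligned)
80..88  pitch  (8B, 8-aligned)
88..104  mip_level  (16B, 4-aligned)
104..108  width  (4B, 4-aligned)
108..110  layer  (2B, 2-aligned)
110..112  -- tail padding (2B)
sizeof = 112, alignof = 8
120 − 112 = 8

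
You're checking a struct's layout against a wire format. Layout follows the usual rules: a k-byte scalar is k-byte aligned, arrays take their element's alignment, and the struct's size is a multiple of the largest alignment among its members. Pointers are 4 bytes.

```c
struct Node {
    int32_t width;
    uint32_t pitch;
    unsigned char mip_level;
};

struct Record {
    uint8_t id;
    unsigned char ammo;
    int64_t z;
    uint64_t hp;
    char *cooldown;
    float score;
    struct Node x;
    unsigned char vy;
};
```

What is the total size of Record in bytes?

Node: width at 0 (size 4, align 4) → ends 4; pitch at 4 (size 4, align 4) → ends 8; mip_level at 8 (size 1, align 1) → ends 9; tail pad 3 to reach multiple of 4; total 12 bytes, alignment 4
id at 0 (size 1, align 1) → ends 1
ammo at 1 (size 1, align 1) → ends 2
pad 6 to align 8 for z
z at 8 (size 8, align 8) → ends 16
hp at 16 (size 8, align 8) → ends 24
cooldown at 24 (size 4, align 4) → ends 28
score at 28 (size 4, align 4) → ends 32
x at 32 (size 12, align 4) → ends 44
vy at 44 (size 1, align 1) → ends 45
tail pad 3 to reach multiple of 8
total 48 bytes, alignment 8

48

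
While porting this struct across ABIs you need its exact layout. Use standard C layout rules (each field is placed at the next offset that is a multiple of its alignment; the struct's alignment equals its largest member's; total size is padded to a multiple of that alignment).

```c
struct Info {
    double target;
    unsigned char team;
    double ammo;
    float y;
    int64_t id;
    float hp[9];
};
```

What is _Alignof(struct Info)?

8

member alignments: target=8, team=1, ammo=8, y=4, id=8, hp=4
max = 8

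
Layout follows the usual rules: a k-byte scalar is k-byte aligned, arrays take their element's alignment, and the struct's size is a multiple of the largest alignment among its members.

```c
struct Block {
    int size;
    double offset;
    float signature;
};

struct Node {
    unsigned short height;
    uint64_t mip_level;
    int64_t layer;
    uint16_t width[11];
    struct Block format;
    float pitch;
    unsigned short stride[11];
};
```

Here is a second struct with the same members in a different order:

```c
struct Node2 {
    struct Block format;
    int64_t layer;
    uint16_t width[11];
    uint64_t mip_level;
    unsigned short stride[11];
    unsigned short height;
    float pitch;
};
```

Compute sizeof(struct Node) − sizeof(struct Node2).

Block: @0: size [4B, align 4] → 4; +4 pad (align 8); @8: offset [8B, align 8] → 16; @16: signature [4B, align 4] → 20; +4 tail pad (align 8); size 24, align 8
@0: height [2B, align 2] → 2
+6 pad (align 8)
@8: mip_level [8B, align 8] → 16
@16: layer [8B, align 8] → 24
@24: width [22B, align 2] → 46
+2 pad (align 8)
@48: format [24B, align 8] → 72
@72: pitch [4B, align 4] → 76
@76: stride [22B, align 2] → 98
+6 tail pad (align 8)
size 104, align 8
— Node2 —
@0: format [24B, align 8] → 24
@24: layer [8B, align 8] → 32
@32: width [22B, align 2] → 54
+2 pad (align 8)
@56: mip_level [8B, align 8] → 64
@64: stride [22B, align 2] → 86
@86: height [2B, align 2] → 88
@88: pitch [4B, align 4] → 92
+4 tail pad (align 8)
size 96, align 8
104 − 96 = 8

8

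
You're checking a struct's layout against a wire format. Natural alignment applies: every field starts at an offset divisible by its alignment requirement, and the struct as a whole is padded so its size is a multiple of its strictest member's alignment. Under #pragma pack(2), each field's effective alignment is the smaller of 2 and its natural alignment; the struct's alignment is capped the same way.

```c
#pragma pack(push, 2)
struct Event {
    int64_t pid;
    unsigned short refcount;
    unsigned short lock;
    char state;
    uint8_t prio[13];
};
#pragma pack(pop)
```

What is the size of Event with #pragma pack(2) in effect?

26

0..8  pid  (8B, 2-aligned)
8..10  refcount  (2B, 2-aligned)
10..12  lock  (2B, 2-aligned)
12..13  state  (1B, 1-aligned)
13..26  prio  (13B, 1-aligned)
sizeof = 26, alignof = 2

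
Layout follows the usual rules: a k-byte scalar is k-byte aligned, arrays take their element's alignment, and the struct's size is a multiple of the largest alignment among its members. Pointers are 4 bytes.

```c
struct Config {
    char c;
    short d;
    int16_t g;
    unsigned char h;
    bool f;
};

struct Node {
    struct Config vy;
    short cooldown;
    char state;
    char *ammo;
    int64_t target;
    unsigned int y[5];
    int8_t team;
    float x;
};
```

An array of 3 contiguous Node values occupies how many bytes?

Config: 0..1  c  (1B, 1-aligned); 1..2  -- padding (1B); 2..4  d  (2B, 2-aligned); 4..6  g  (2B, 2-aligned); 6..7  h  (1B, 1-aligned); 7..8  f  (1B, 1-aligned); sizeof = 8, alignof = 2
0..8  vy  (8B, 2-aligned)
8..10  cooldown  (2B, 2-aligned)
10..11  state  (1B, 1-aligned)
11..12  -- padding (1B)
12..16  ammo  (4B, 4-aligned)
16..24  target  (8B, 8-aligned)
24..44  y  (20B, 4-aligned)
44..45  team  (1B, 1-aligned)
45..48  -- padding (3B)
48..52  x  (4B, 4-aligned)
52..56  -- tail padding (4B)
sizeof = 56, alignof = 8
array of 3: 3 × 56 = 168

168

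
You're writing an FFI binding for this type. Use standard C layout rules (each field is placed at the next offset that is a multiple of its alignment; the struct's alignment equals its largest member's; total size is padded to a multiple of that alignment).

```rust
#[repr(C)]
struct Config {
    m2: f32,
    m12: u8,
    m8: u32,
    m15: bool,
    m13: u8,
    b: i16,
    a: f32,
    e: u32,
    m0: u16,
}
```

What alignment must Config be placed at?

4

member alignments: m2=4, m12=1, m8=4, m15=1, m13=1, b=2, a=4, e=4, m0=2
max = 4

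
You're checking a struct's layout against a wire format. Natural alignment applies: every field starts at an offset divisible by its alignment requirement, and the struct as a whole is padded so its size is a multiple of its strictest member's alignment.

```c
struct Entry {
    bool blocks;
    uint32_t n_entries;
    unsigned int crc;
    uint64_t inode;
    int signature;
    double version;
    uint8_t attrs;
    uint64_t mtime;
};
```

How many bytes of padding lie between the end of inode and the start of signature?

0

blocks at 0 (size 1, align 1) → ends 1
pad 3 to align 4 for n_entries
n_entries at 4 (size 4, align 4) → ends 8
crc at 8 (size 4, align 4) → ends 12
pad 4 to align 8 for inode
inode at 16 (size 8, align 8) → ends 24
signature at 24 (size 4, align 4) → ends 28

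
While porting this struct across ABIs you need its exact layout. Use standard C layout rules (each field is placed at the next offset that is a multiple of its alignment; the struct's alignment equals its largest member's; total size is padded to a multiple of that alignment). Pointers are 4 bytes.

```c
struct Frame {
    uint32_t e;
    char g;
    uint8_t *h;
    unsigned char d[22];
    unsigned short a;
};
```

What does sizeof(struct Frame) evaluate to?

36 bytes

@0: e [4B, align 4] → 4
@4: g [1B, align 1] → 5
+3 pad (align 4)
@8: h [4B, align 4] → 12
@12: d [22B, align 1] → 34
@34: a [2B, align 2] → 36
size 36, align 4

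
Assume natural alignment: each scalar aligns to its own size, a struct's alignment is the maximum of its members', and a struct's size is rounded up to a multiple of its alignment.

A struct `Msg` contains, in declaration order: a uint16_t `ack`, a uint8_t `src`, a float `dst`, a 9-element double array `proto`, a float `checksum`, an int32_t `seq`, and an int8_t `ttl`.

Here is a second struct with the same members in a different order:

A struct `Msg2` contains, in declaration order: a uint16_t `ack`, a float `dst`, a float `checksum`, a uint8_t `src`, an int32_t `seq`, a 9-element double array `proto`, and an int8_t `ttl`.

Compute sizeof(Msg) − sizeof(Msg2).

-8

0..2  ack  (2B, 2-aligned)
2..3  src  (1B, 1-aligned)
3..4  -- padding (1B)
4..8  dst  (4B, 4-aligned)
8..80  proto  (72B, 8-aligned)
80..84  checksum  (4B, 4-aligned)
84..88  seq  (4B, 4-aligned)
88..89  ttl  (1B, 1-aligned)
89..96  -- tail padding (7B)
sizeof = 96, alignof = 8
— Msg2 —
0..2  ack  (2B, 2-aligned)
2..4  -- padding (2B)
4..8  dst  (4B, 4-aligned)
8..12  checksum  (4B, 4-aligned)
12..13  src  (1B, 1-aligned)
13..16  -- padding (3B)
16..20  seq  (4B, 4-aligned)
20..24  -- padding (4B)
24..96  proto  (72B, 8-aligned)
96..97  ttl  (1B, 1-aligned)
97..104  -- tail padding (7B)
sizeof = 104, alignof = 8
96 − 104 = -8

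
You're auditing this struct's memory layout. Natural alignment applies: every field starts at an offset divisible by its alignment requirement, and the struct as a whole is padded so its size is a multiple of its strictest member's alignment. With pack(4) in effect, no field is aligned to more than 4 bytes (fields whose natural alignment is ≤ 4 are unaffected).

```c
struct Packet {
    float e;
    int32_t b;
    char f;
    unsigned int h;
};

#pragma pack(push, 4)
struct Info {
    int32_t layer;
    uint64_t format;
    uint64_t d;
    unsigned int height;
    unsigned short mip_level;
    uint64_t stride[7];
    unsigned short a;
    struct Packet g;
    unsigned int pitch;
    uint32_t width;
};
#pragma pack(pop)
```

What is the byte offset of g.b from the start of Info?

Packet: e at 0 (size 4, align 4) → ends 4; b at 4 (size 4, align 4) → ends 8; f at 8 (size 1, align 1) → ends 9; pad 3 to align 4 for h; h at 12 (size 4, align 4) → ends 16; total 16 bytes, alignment 4
layer at 0 (size 4, align 4) → ends 4
format at 4 (size 8, align 4) → ends 12
d at 12 (size 8, align 4) → ends 20
height at 20 (size 4, align 4) → ends 24
mip_level at 24 (size 2, align 2) → ends 26
pad 2 to align 4 for stride
stride at 28 (size 56, align 4) → ends 84
a at 84 (size 2, align 2) → ends 86
pad 2 to align 4 for g
g at 88 (size 16, align 4) → ends 104
within Packet: b at 4
88 + 4 = 92

92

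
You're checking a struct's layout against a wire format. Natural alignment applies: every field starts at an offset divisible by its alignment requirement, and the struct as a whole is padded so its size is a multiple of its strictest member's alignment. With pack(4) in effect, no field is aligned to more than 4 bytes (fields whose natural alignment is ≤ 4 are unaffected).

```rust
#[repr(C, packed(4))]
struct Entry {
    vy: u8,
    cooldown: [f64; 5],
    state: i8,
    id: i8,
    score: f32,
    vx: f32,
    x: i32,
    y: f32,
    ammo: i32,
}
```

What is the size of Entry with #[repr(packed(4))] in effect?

68

0..1  vy  (1B, 1-aligned)
1..4  -- padding (3B)
4..44  cooldown  (40B, 4-aligned)
44..45  state  (1B, 1-aligned)
45..46  id  (1B, 1-aligned)
46..48  -- padding (2B)
48..52  score  (4B, 4-aligned)
52..56  vx  (4B, 4-aligned)
56..60  x  (4B, 4-aligned)
60..64  y  (4B, 4-aligned)
64..68  ammo  (4B, 4-aligned)
sizeof = 68, alignof = 4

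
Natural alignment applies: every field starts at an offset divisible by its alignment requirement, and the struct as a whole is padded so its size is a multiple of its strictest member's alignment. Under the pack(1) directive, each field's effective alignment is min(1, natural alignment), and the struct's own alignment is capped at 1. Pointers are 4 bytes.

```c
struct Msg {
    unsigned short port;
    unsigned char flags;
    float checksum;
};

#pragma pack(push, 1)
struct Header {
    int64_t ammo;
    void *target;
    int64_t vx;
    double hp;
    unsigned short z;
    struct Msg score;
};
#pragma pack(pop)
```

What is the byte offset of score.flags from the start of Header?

Msg: port at 0 (size 2, align 2) → ends 2; flags at 2 (size 1, align 1) → ends 3; pad 1 to align 4 for checksum; checksum at 4 (size 4, align 4) → ends 8; total 8 bytes, alignment 4
ammo at 0 (size 8, align 1) → ends 8
target at 8 (size 4, align 1) → ends 12
vx at 12 (size 8, align 1) → ends 20
hp at 20 (size 8, align 1) → ends 28
z at 28 (size 2, align 1) → ends 30
score at 30 (size 8, align 1) → ends 38
within Msg: flags at 2
30 + 2 = 32

32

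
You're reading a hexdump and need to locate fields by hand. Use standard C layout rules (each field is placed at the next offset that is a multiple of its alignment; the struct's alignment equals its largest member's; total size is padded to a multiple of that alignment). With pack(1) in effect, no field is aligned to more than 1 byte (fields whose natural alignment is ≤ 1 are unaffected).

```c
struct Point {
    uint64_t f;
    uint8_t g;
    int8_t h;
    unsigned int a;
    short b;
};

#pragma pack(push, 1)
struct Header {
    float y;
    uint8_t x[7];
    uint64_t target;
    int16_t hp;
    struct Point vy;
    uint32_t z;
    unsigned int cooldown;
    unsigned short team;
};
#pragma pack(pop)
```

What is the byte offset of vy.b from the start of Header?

Point: f at 0 (size 8, align 8) → ends 8; g at 8 (size 1, align 1) → ends 9; h at 9 (size 1, align 1) → ends 10; pad 2 to align 4 for a; a at 12 (size 4, align 4) → ends 16; b at 16 (size 2, align 2) → ends 18; tail pad 6 to reach multiple of 8; total 24 bytes, alignment 8
y at 0 (size 4, align 1) → ends 4
x at 4 (size 7, align 1) → ends 11
target at 11 (size 8, align 1) → ends 19
hp at 19 (size 2, align 1) → ends 21
vy at 21 (size 24, align 1) → ends 45
within Point: b at 16
21 + 16 = 37

37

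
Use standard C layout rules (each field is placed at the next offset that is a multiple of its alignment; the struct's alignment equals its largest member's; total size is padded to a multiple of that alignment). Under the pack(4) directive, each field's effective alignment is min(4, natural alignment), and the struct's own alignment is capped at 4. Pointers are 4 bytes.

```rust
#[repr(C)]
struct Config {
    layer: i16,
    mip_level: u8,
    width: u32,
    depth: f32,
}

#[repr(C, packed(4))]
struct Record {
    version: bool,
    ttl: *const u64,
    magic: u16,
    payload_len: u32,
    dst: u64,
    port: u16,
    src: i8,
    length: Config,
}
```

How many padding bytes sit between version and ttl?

Config: 0..2  layer  (2B, 2-aligned); 2..3  mip_level  (1B, 1-aligned); 3..4  -- padding (1B); 4..8  width  (4B, 4-aligned); 8..12  depth  (4B, 4-aligned); sizeof = 12, alignof = 4
0..1  version  (1B, 1-aligned)
1..4  -- padding (3B)
4..8  ttl  (4B, 4-aligned)

3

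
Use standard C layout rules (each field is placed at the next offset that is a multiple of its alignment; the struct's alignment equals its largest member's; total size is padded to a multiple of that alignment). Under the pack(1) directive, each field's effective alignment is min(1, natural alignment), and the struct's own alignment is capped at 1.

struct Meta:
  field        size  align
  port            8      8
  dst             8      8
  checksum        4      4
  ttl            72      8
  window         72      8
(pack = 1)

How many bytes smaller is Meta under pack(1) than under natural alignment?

4

natural layout:
  0..8  port  (8B, 8-aligned)
  8..16  dst  (8B, 8-aligned)
  16..20  checksum  (4B, 4-aligned)
  20..24  -- padding (4B)
  24..96  ttl  (72B, 8-aligned)
  96..168  window  (72B, 8-aligned)
  sizeof = 168, alignof = 8
packed(1) layout:
  0..8  port  (8B, 1-aligned)
  8..16  dst  (8B, 1-aligned)
  16..20  checksum  (4B, 1-aligned)
  20..92  ttl  (72B, 1-aligned)
  92..164  window  (72B, 1-aligned)
  sizeof = 164, alignof = 1
168 − 164 = 4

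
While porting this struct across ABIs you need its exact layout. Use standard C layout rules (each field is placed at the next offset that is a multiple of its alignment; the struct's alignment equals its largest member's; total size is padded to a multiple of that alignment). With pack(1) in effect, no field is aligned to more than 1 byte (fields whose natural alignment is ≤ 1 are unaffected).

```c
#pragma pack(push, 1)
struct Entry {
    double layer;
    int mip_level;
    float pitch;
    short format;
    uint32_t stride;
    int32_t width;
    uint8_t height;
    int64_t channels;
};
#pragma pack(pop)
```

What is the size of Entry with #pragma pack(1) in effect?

35

0..8  layer  (8B, 1-aligned)
8..12  mip_level  (4B, 1-aligned)
12..16  pitch  (4B, 1-aligned)
16..18  format  (2B, 1-aligned)
18..22  stride  (4B, 1-aligned)
22..26  width  (4B, 1-aligned)
26..27  height  (1B, 1-aligned)
27..35  channels  (8B, 1-aligned)
sizeof = 35, alignof = 1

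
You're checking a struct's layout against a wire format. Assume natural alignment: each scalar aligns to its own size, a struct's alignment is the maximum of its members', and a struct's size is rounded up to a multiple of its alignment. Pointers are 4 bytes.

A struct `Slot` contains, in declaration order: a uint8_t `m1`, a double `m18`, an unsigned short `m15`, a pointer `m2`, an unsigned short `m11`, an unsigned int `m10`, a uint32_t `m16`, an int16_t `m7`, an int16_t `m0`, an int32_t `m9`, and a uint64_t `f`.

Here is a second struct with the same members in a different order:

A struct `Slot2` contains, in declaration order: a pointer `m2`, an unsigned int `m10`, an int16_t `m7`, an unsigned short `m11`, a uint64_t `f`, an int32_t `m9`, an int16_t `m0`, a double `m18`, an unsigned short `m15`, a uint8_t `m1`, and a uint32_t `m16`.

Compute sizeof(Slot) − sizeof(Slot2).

m1 at 0 (size 1, align 1) → ends 1
pad 7 to align 8 for m18
m18 at 8 (size 8, align 8) → ends 16
m15 at 16 (size 2, align 2) → ends 18
pad 2 to align 4 for m2
m2 at 20 (size 4, align 4) → ends 24
m11 at 24 (size 2, align 2) → ends 26
pad 2 to align 4 for m10
m10 at 28 (size 4, align 4) → ends 32
m16 at 32 (size 4, align 4) → ends 36
m7 at 36 (size 2, align 2) → ends 38
m0 at 38 (size 2, align 2) → ends 40
m9 at 40 (size 4, align 4) → ends 44
pad 4 to align 8 for f
f at 48 (size 8, align 8) → ends 56
total 56 bytes, alignment 8
— Slot2 —
m2 at 0 (size 4, align 4) → ends 4
m10 at 4 (size 4, align 4) → ends 8
m7 at 8 (size 2, align 2) → ends 10
m11 at 10 (size 2, align 2) → ends 12
pad 4 to align 8 for f
f at 16 (size 8, align 8) → ends 24
m9 at 24 (size 4, align 4) → ends 28
m0 at 28 (size 2, align 2) → ends 30
pad 2 to align 8 for m18
m18 at 32 (size 8, align 8) → ends 40
m15 at 40 (size 2, align 2) → ends 42
m1 at 42 (size 1, align 1) → ends 43
pad 1 to align 4 for m16
m16 at 44 (size 4, align 4) → ends 48
total 48 bytes, alignment 8
56 − 48 = 8

8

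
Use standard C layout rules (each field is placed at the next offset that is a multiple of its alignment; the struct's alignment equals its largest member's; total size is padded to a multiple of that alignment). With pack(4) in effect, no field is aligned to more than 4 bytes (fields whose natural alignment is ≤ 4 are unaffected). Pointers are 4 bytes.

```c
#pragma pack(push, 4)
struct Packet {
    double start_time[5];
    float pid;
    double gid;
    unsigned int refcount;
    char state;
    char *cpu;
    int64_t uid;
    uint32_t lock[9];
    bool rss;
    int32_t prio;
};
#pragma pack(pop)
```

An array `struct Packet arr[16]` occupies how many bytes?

1856

0..40  start_time  (40B, 4-aligned)
40..44  pid  (4B, 4-aligned)
44..52  gid  (8B, 4-aligned)
52..56  refcount  (4B, 4-aligned)
56..57  state  (1B, 1-aligned)
57..60  -- padding (3B)
60..64  cpu  (4B, 4-aligned)
64..72  uid  (8B, 4-aligned)
72..108  lock  (36B, 4-aligned)
108..109  rss  (1B, 1-aligned)
109..112  -- padding (3B)
112..116  prio  (4B, 4-aligned)
sizeof = 116, alignof = 4
array of 16: 16 × 116 = 1856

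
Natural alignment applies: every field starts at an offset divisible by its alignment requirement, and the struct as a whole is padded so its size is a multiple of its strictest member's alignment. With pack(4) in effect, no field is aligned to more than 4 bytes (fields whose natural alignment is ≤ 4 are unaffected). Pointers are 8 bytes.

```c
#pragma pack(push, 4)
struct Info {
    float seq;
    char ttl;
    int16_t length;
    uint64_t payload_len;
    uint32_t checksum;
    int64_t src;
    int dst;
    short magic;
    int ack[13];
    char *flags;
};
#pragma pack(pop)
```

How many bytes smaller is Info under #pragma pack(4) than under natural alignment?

8

natural layout:
  0..4  seq  (4B, 4-aligned)
  4..5  ttl  (1B, 1-aligned)
  5..6  -- padding (1B)
  6..8  length  (2B, 2-aligned)
  8..16  payload_len  (8B, 8-aligned)
  16..20  checksum  (4B, 4-aligned)
  20..24  -- padding (4B)
  24..32  src  (8B, 8-aligned)
  32..36  dst  (4B, 4-aligned)
  36..38  magic  (2B, 2-aligned)
  38..40  -- padding (2B)
  40..92  ack  (52B, 4-aligned)
  92..96  -- padding (4B)
  96..104  flags  (8B, 8-aligned)
  sizeof = 104, alignof = 8
packed(4) layout:
  0..4  seq  (4B, 4-aligned)
  4..5  ttl  (1B, 1-aligned)
  5..6  -- padding (1B)
  6..8  length  (2B, 2-aligned)
  8..16  payload_len  (8B, 4-aligned)
  16..20  checksum  (4B, 4-aligned)
  20..28  src  (8B, 4-aligned)
  28..32  dst  (4B, 4-aligned)
  32..34  magic  (2B, 2-aligned)
  34..36  -- padding (2B)
  36..88  ack  (52B, 4-aligned)
  88..96  flags  (8B, 4-aligned)
  sizeof = 96, alignof = 4
104 − 96 = 8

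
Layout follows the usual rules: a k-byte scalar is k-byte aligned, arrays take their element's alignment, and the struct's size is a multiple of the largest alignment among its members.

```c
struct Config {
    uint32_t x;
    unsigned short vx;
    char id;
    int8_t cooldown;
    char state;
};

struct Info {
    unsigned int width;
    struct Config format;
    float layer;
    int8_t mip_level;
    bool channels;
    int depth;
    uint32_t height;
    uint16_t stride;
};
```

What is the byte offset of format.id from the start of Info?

10

Config: x at 0 (size 4, align 4) → ends 4; vx at 4 (size 2, align 2) → ends 6; id at 6 (size 1, align 1) → ends 7; cooldown at 7 (size 1, align 1) → ends 8; state at 8 (size 1, align 1) → ends 9; tail pad 3 to reach multiple of 4; total 12 bytes, alignment 4
width at 0 (size 4, align 4) → ends 4
format at 4 (size 12, align 4) → ends 16
within Config: id at 6
4 + 6 = 10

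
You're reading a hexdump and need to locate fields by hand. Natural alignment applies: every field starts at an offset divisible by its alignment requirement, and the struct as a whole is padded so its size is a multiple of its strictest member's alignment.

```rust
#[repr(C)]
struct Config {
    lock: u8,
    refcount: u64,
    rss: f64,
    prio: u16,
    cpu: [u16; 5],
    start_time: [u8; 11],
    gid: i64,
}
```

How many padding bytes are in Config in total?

@0: lock [1B, align 1] → 1
+7 pad (align 8)
@8: refcount [8B, align 8] → 16
@16: rss [8B, align 8] → 24
@24: prio [2B, align 2] → 26
@26: cpu [10B, align 2] → 36
@36: start_time [11B, align 1] → 47
+1 pad (align 8)
@48: gid [8B, align 8] → 56
size 56, align 8
data bytes 48, size 56 → padding 8

8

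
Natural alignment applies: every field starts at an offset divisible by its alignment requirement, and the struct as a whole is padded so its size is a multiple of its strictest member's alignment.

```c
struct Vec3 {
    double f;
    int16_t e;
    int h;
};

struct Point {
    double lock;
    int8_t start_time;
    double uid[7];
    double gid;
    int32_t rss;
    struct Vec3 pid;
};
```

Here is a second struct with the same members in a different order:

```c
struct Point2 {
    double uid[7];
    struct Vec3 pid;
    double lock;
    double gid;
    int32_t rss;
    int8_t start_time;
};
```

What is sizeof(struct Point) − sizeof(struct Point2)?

Vec3: 0..8  f  (8B, 8-aligned); 8..10  e  (2B, 2-aligned); 10..12  -- padding (2B); 12..16  h  (4B, 4-aligned); sizeof = 16, alignof = 8
0..8  lock  (8B, 8-aligned)
8..9  start_time  (1B, 1-aligned)
9..16  -- padding (7B)
16..72  uid  (56B, 8-aligned)
72..80  gid  (8B, 8-aligned)
80..84  rss  (4B, 4-aligned)
84..88  -- padding (4B)
88..104  pid  (16B, 8-aligned)
sizeof = 104, alignof = 8
— Point2 —
0..56  uid  (56B, 8-aligned)
56..72  pid  (16B, 8-aligned)
72..80  lock  (8B, 8-aligned)
80..88  gid  (8B, 8-aligned)
88..92  rss  (4B, 4-aligned)
92..93  start_time  (1B, 1-aligned)
93..96  -- tail padding (3B)
sizeof = 96, alignof = 8
104 − 96 = 8

8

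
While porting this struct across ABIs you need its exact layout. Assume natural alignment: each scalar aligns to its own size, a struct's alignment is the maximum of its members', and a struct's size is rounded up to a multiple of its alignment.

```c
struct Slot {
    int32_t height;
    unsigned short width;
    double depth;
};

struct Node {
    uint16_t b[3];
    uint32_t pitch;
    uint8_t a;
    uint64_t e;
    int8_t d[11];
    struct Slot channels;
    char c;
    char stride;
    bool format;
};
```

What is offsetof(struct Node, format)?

58

Slot: @0: height [4B, align 4] → 4; @4: width [2B, align 2] → 6; +2 pad (align 8); @8: depth [8B, align 8] → 16; size 16, align 8
@0: b [6B, align 2] → 6
+2 pad (align 4)
@8: pitch [4B, align 4] → 12
@12: a [1B, align 1] → 13
+3 pad (align 8)
@16: e [8B, align 8] → 24
@24: d [11B, align 1] → 35
+5 pad (align 8)
@40: channels [16B, align 8] → 56
@56: c [1B, align 1] → 57
@57: stride [1B, align 1] → 58
@58: format [1B, align 1] → 59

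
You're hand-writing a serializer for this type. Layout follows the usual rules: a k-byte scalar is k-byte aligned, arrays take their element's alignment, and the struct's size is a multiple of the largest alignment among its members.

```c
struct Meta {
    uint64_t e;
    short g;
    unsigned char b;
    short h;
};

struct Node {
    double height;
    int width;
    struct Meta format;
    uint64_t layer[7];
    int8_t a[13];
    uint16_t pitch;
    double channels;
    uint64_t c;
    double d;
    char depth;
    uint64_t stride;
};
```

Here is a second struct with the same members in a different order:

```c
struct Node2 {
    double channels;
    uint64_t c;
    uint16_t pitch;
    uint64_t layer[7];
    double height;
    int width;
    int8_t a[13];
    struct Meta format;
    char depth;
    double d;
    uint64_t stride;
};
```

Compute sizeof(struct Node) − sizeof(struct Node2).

Meta: e at 0 (size 8, align 8) → ends 8; g at 8 (size 2, align 2) → ends 10; b at 10 (size 1, align 1) → ends 11; pad 1 to align 2 for h; h at 12 (size 2, align 2) → ends 14; tail pad 2 to reach multiple of 8; total 16 bytes, alignment 8
height at 0 (size 8, align 8) → ends 8
width at 8 (size 4, align 4) → ends 12
pad 4 to align 8 for format
format at 16 (size 16, align 8) → ends 32
layer at 32 (size 56, align 8) → ends 88
a at 88 (size 13, align 1) → ends 101
pad 1 to align 2 for pitch
pitch at 102 (size 2, align 2) → ends 104
channels at 104 (size 8, align 8) → ends 112
c at 112 (size 8, align 8) → ends 120
d at 120 (size 8, align 8) → ends 128
depth at 128 (size 1, align 1) → ends 129
pad 7 to align 8 for stride
stride at 136 (size 8, align 8) → ends 144
total 144 bytes, alignment 8
— Node2 —
channels at 0 (size 8, align 8) → ends 8
c at 8 (size 8, align 8) → ends 16
pitch at 16 (size 2, align 2) → ends 18
pad 6 to align 8 for layer
layer at 24 (size 56, align 8) → ends 80
height at 80 (size 8, align 8) → ends 88
width at 88 (size 4, align 4) → ends 92
a at 92 (size 13, align 1) → ends 105
pad 7 to align 8 for format
format at 112 (size 16, align 8) → ends 128
depth at 128 (size 1, align 1) → ends 129
pad 7 to align 8 for d
d at 136 (size 8, align 8) → ends 144
stride at 144 (size 8, align 8) → ends 152
total 152 bytes, alignment 8
144 − 152 = -8

-8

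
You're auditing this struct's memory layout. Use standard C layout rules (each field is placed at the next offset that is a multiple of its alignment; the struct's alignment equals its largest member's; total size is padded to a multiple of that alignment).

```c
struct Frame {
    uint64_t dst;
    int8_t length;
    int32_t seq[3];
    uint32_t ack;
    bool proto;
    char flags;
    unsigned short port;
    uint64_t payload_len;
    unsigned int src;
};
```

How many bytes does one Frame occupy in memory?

dst at 0 (size 8, align 8) → ends 8
length at 8 (size 1, align 1) → ends 9
pad 3 to align 4 for seq
seq at 12 (size 12, align 4) → ends 24
ack at 24 (size 4, align 4) → ends 28
proto at 28 (size 1, align 1) → ends 29
flags at 29 (size 1, align 1) → ends 30
port at 30 (size 2, align 2) → ends 32
payload_len at 32 (size 8, align 8) → ends 40
src at 40 (size 4, align 4) → ends 44
tail pad 4 to reach multiple of 8
total 48 bytes, alignment 8

48 bytes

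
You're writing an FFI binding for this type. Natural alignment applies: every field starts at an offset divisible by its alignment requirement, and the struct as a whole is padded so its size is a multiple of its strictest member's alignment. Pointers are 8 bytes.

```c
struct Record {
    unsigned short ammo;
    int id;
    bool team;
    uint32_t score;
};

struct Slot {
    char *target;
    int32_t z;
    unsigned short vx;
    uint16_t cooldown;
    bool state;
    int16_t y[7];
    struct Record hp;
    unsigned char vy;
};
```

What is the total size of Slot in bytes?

Record: ammo at 0 (size 2, align 2) → ends 2; pad 2 to align 4 for id; id at 4 (size 4, align 4) → ends 8; team at 8 (size 1, align 1) → ends 9; pad 3 to align 4 for score; score at 12 (size 4, align 4) → ends 16; total 16 bytes, alignment 4
target at 0 (size 8, align 8) → ends 8
z at 8 (size 4, align 4) → ends 12
vx at 12 (size 2, align 2) → ends 14
cooldown at 14 (size 2, align 2) → ends 16
state at 16 (size 1, align 1) → ends 17
pad 1 to align 2 for y
y at 18 (size 14, align 2) → ends 32
hp at 32 (size 16, align 4) → ends 48
vy at 48 (size 1, align 1) → ends 49
tail pad 7 to reach multiple of 8
total 56 bytes, alignment 8

56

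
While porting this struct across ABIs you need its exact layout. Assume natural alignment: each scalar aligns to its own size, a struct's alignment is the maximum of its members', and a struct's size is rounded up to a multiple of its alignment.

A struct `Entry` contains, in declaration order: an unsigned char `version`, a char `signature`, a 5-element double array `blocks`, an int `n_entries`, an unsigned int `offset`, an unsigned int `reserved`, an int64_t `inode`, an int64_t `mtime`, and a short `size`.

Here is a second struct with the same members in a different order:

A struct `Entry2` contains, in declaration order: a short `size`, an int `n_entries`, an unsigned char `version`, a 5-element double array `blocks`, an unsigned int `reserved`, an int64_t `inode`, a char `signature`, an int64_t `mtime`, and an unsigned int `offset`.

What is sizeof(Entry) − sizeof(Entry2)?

-8

0..1  version  (1B, 1-aligned)
1..2  signature  (1B, 1-aligned)
2..8  -- padding (6B)
8..48  blocks  (40B, 8-aligned)
48..52  n_entries  (4B, 4-aligned)
52..56  offset  (4B, 4-aligned)
56..60  reserved  (4B, 4-aligned)
60..64  -- padding (4B)
64..72  inode  (8B, 8-aligned)
72..80  mtime  (8B, 8-aligned)
80..82  size  (2B, 2-aligned)
82..88  -- tail padding (6B)
sizeof = 88, alignof = 8
— Entry2 —
0..2  size  (2B, 2-aligned)
2..4  -- padding (2B)
4..8  n_entries  (4B, 4-aligned)
8..9  version  (1B, 1-aligned)
9..16  -- padding (7B)
16..56  blocks  (40B, 8-aligned)
56..60  reserved  (4B, 4-aligned)
60..64  -- padding (4B)
64..72  inode  (8B, 8-aligned)
72..73  signature  (1B, 1-aligned)
73..80  -- padding (7B)
80..88  mtime  (8B, 8-aligned)
88..92  offset  (4B, 4-aligned)
92..96  -- tail padding (4B)
sizeof = 96, alignof = 8
88 − 96 = -8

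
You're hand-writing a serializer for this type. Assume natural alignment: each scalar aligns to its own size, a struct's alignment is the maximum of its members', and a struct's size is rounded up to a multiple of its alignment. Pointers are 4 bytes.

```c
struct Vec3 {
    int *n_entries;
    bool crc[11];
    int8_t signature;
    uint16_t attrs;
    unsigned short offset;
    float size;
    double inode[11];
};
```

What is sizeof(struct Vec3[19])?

2128

0..4  n_entries  (4B, 4-aligned)
4..15  crc  (11B, 1-aligned)
15..16  signature  (1B, 1-aligned)
16..18  attrs  (2B, 2-aligned)
18..20  offset  (2B, 2-aligned)
20..24  size  (4B, 4-aligned)
24..112  inode  (88B, 8-aligned)
sizeof = 112, alignof = 8
array of 19: 19 × 112 = 2128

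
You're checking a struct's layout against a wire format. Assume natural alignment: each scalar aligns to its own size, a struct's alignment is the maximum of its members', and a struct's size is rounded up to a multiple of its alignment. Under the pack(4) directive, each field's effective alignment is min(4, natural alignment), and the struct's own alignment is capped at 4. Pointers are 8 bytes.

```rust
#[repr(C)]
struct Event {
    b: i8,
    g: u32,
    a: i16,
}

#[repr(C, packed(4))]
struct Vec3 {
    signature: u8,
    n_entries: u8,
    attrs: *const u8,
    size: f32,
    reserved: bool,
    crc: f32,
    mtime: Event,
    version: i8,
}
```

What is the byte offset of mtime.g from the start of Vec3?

Event: 0..1  b  (1B, 1-aligned); 1..4  -- padding (3B); 4..8  g  (4B, 4-aligned); 8..10  a  (2B, 2-aligned); 10..12  -- tail padding (2B); sizeof = 12, alignof = 4
0..1  signature  (1B, 1-aligned)
1..2  n_entries  (1B, 1-aligned)
2..4  -- padding (2B)
4..12  attrs  (8B, 4-aligned)
12..16  size  (4B, 4-aligned)
16..17  reserved  (1B, 1-aligned)
17..20  -- padding (3B)
20..24  crc  (4B, 4-aligned)
24..36  mtime  (12B, 4-aligned)
within Event: g at 4
24 + 4 = 28

28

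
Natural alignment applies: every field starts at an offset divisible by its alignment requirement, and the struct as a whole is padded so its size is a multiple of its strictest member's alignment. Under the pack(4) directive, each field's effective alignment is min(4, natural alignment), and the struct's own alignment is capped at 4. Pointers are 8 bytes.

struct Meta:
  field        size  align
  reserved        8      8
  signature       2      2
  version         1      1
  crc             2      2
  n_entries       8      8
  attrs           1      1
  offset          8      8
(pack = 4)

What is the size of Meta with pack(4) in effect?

36

0..8  reserved  (8B, 4-aligned)
8..10  signature  (2B, 2-aligned)
10..11  version  (1B, 1-aligned)
11..12  -- padding (1B)
12..14  crc  (2B, 2-aligned)
14..16  -- padding (2B)
16..24  n_entries  (8B, 4-aligned)
24..25  attrs  (1B, 1-aligned)
25..28  -- padding (3B)
28..36  offset  (8B, 4-aligned)
sizeof = 36, alignof = 4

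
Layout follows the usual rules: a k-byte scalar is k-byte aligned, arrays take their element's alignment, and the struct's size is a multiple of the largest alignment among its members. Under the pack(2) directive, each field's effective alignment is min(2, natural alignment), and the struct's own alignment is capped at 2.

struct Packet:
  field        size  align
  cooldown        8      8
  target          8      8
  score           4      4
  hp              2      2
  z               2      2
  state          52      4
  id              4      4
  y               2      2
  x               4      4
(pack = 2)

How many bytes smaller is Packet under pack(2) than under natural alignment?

2

natural layout:
  @0: cooldown [8B, align 8] → 8
  @8: target [8B, align 8] → 16
  @16: score [4B, align 4] → 20
  @20: hp [2B, align 2] → 22
  @22: z [2B, align 2] → 24
  @24: state [52B, align 4] → 76
  @76: id [4B, align 4] → 80
  @80: y [2B, align 2] → 82
  +2 pad (align 4)
  @84: x [4B, align 4] → 88
  size 88, align 8
packed(2) layout:
  @0: cooldown [8B, align 2] → 8
  @8: target [8B, align 2] → 16
  @16: score [4B, align 2] → 20
  @20: hp [2B, align 2] → 22
  @22: z [2B, align 2] → 24
  @24: state [52B, align 2] → 76
  @76: id [4B, align 2] → 80
  @80: y [2B, align 2] → 82
  @82: x [4B, align 2] → 86
  size 86, align 2
88 − 86 = 2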